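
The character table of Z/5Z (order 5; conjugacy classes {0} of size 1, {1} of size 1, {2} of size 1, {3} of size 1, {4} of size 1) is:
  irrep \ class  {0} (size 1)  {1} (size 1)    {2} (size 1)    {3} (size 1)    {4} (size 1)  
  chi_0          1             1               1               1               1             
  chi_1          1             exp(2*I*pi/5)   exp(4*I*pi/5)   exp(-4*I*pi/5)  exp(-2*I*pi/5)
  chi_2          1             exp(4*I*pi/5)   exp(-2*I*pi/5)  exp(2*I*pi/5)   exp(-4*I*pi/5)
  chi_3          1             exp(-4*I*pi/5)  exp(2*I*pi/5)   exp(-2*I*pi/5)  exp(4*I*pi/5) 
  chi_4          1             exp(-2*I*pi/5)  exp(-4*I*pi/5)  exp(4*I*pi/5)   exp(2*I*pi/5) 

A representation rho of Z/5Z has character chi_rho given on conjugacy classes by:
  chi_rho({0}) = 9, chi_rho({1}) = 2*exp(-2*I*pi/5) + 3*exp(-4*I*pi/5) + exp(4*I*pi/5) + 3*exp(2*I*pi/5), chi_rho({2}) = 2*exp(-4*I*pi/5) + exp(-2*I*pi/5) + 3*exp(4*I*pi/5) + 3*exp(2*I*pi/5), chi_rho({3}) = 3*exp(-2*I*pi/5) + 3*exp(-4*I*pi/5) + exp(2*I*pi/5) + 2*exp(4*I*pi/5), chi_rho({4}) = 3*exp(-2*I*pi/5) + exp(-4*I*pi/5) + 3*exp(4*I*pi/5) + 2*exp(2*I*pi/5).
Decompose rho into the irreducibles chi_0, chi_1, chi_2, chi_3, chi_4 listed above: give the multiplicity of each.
Multiplicities: chi_0: 0, chi_1: 3, chi_2: 1, chi_3: 3, chi_4: 2.

Working: Use <chi_rho, chi> = (1/|G|) sum_C |C| * chi_rho(C) * conj(chi(C)) with |G| = 5 for each irreducible chi in the table:
  <chi_rho, chi_0> = (1/5)[1*(9)*conj(1) + 1*(2*exp(-2*I*pi/5) + 3*exp(-4*I*pi/5) + exp(4*I*pi/5) + 3*exp(2*I*pi/5))*conj(1) + 1*(2*exp(-4*I*pi/5) + exp(-2*I*pi/5) + 3*exp(4*I*pi/5) + 3*exp(2*I*pi/5))*conj(1) + 1*(3*exp(-2*I*pi/5) + 3*exp(-4*I*pi/5) + exp(2*I*pi/5) + 2*exp(4*I*pi/5))*conj(1) + 1*(3*exp(-2*I*pi/5) + exp(-4*I*pi/5) + 3*exp(4*I*pi/5) + 2*exp(2*I*pi/5))*conj(1)]
      = (1/5)[(9) + (2*exp(-2*I*pi/5) + 3*exp(-4*I*pi/5) + exp(4*I*pi/5) + 3*exp(2*I*pi/5)) + (2*exp(-4*I*pi/5) + exp(-2*I*pi/5) + 3*exp(4*I*pi/5) + 3*exp(2*I*pi/5)) + (3*exp(-2*I*pi/5) + 3*exp(-4*I*pi/5) + exp(2*I*pi/5) + 2*exp(4*I*pi/5)) + (3*exp(-2*I*pi/5) + exp(-4*I*pi/5) + 3*exp(4*I*pi/5) + 2*exp(2*I*pi/5))] = 0/5 = 0
  <chi_rho, chi_1> = (1/5)[1*(9)*conj(1) + 1*(2*exp(-2*I*pi/5) + 3*exp(-4*I*pi/5) + exp(4*I*pi/5) + 3*exp(2*I*pi/5))*conj(exp(2*I*pi/5)) + 1*(2*exp(-4*I*pi/5) + exp(-2*I*pi/5) + 3*exp(4*I*pi/5) + 3*exp(2*I*pi/5))*conj(exp(4*I*pi/5)) + 1*(3*exp(-2*I*pi/5) + 3*exp(-4*I*pi/5) + exp(2*I*pi/5) + 2*exp(4*I*pi/5))*conj(exp(-4*I*pi/5)) + 1*(3*exp(-2*I*pi/5) + exp(-4*I*pi/5) + 3*exp(4*I*pi/5) + 2*exp(2*I*pi/5))*conj(exp(-2*I*pi/5))]
      = (1/5)[(9) + (3 + 2*exp(-4*I*pi/5) + exp(2*I*pi/5) + 3*exp(4*I*pi/5)) + (3 + 3*exp(-2*I*pi/5) + exp(4*I*pi/5) + 2*exp(2*I*pi/5)) + (3 + 2*exp(-2*I*pi/5) + exp(-4*I*pi/5) + 3*exp(2*I*pi/5)) + (3 + 3*exp(-4*I*pi/5) + exp(-2*I*pi/5) + 2*exp(4*I*pi/5))] = 15/5 = 3
  <chi_rho, chi_2> = (1/5)[1*(9)*conj(1) + 1*(2*exp(-2*I*pi/5) + 3*exp(-4*I*pi/5) + exp(4*I*pi/5) + 3*exp(2*I*pi/5))*conj(exp(4*I*pi/5)) + 1*(2*exp(-4*I*pi/5) + exp(-2*I*pi/5) + 3*exp(4*I*pi/5) + 3*exp(2*I*pi/5))*conj(exp(-2*I*pi/5)) + 1*(3*exp(-2*I*pi/5) + 3*exp(-4*I*pi/5) + exp(2*I*pi/5) + 2*exp(4*I*pi/5))*conj(exp(2*I*pi/5)) + 1*(3*exp(-2*I*pi/5) + exp(-4*I*pi/5) + 3*exp(4*I*pi/5) + 2*exp(2*I*pi/5))*conj(exp(-4*I*pi/5))]
      = (1/5)[(9) + (1 + 3*exp(-2*I*pi/5) + 2*exp(4*I*pi/5) + 3*exp(2*I*pi/5)) + (1 + 2*exp(-2*I*pi/5) + 3*exp(-4*I*pi/5) + 3*exp(4*I*pi/5)) + (1 + 3*exp(-4*I*pi/5) + 3*exp(4*I*pi/5) + 2*exp(2*I*pi/5)) + (1 + 3*exp(-2*I*pi/5) + 2*exp(-4*I*pi/5) + 3*exp(2*I*pi/5))] = 5/5 = 1
  <chi_rho, chi_3> = (1/5)[1*(9)*conj(1) + 1*(2*exp(-2*I*pi/5) + 3*exp(-4*I*pi/5) + exp(4*I*pi/5) + 3*exp(2*I*pi/5))*conj(exp(-4*I*pi/5)) + 1*(2*exp(-4*I*pi/5) + exp(-2*I*pi/5) + 3*exp(4*I*pi/5) + 3*exp(2*I*pi/5))*conj(exp(2*I*pi/5)) + 1*(3*exp(-2*I*pi/5) + 3*exp(-4*I*pi/5) + exp(2*I*pi/5) + 2*exp(4*I*pi/5))*conj(exp(-2*I*pi/5)) + 1*(3*exp(-2*I*pi/5) + exp(-4*I*pi/5) + 3*exp(4*I*pi/5) + 2*exp(2*I*pi/5))*conj(exp(4*I*pi/5))]
      = (1/5)[(9) + (3 + 3*exp(-4*I*pi/5) + exp(-2*I*pi/5) + 2*exp(2*I*pi/5)) + (3 + exp(-4*I*pi/5) + 2*exp(4*I*pi/5) + 3*exp(2*I*pi/5)) + (3 + 3*exp(-2*I*pi/5) + 2*exp(-4*I*pi/5) + exp(4*I*pi/5)) + (3 + 2*exp(-2*I*pi/5) + exp(2*I*pi/5) + 3*exp(4*I*pi/5))] = 15/5 = 3
  <chi_rho, chi_4> = (1/5)[1*(9)*conj(1) + 1*(2*exp(-2*I*pi/5) + 3*exp(-4*I*pi/5) + exp(4*I*pi/5) + 3*exp(2*I*pi/5))*conj(exp(-2*I*pi/5)) + 1*(2*exp(-4*I*pi/5) + exp(-2*I*pi/5) + 3*exp(4*I*pi/5) + 3*exp(2*I*pi/5))*conj(exp(-4*I*pi/5)) + 1*(3*exp(-2*I*pi/5) + 3*exp(-4*I*pi/5) + exp(2*I*pi/5) + 2*exp(4*I*pi/5))*conj(exp(4*I*pi/5)) + 1*(3*exp(-2*I*pi/5) + exp(-4*I*pi/5) + 3*exp(4*I*pi/5) + 2*exp(2*I*pi/5))*conj(exp(2*I*pi/5))]
      = (1/5)[(9) + (2 + 3*exp(-2*I*pi/5) + exp(-4*I*pi/5) + 3*exp(4*I*pi/5)) + (2 + 3*exp(-2*I*pi/5) + 3*exp(-4*I*pi/5) + exp(2*I*pi/5)) + (2 + exp(-2*I*pi/5) + 3*exp(4*I*pi/5) + 3*exp(2*I*pi/5)) + (2 + 3*exp(-4*I*pi/5) + exp(4*I*pi/5) + 3*exp(2*I*pi/5))] = 10/5 = 2
(Exp terms are combined using exp(i*s)*conj(exp(i*t)) = exp(i*(s-t)), and sums of them are collapsed using the identity that for every m > 1 the m distinct m-th roots of unity sum to 0, e.g. 1 + exp(2*I*pi/3) + exp(-2*I*pi/3) = 0.)
Dimension check: dim(rho) = sum (mult * dim) = 0*1 + 3*1 + 1*1 + 3*1 + 2*1 = 9 = chi_rho(e) = 9.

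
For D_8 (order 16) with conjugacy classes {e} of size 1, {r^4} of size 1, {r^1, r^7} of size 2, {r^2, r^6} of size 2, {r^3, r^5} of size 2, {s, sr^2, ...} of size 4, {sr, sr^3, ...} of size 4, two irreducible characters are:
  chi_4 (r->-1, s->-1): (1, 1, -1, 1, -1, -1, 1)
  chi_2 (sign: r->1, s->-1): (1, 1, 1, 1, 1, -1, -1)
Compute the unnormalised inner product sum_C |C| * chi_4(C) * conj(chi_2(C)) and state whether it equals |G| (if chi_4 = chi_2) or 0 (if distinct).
Sum = 0; so <chi_4, chi_2> = 0 (distinct irreducibles are orthogonal).

Reasoning: Compute term by term over conjugacy classes (|C| * chi_4(C) * conj(chi_2(C))):
  1*(1)*conj(1) + 1*(1)*conj(1) + 2*(-1)*conj(1) + 2*(1)*conj(1) + 2*(-1)*conj(1) + 4*(-1)*conj(-1) + 4*(1)*conj(-1)
  = (1) + (1) + (-2) + (2) + (-2) + (4) + (-4)
  = 0.
Dividing by |G| = 16 gives 0/16 = 0, matching the row-orthogonality relation <chi_4, chi_2> = [chi_4 = chi_2].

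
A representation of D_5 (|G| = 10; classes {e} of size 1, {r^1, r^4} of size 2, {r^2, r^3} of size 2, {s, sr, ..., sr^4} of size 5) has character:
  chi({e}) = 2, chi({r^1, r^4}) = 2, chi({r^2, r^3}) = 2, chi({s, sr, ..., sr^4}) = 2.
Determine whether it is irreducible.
Not irreducible (reducible): <chi, chi> = 4 > 1.

Derivation: <chi, chi> = (1/|G|) sum_C |C| * |chi(C)|^2 = (1/10)[1*|2|^2 + 2*|2|^2 + 2*|2|^2 + 5*|2|^2]
  = (1/10)[(4) + (8) + (8) + (20)] = 40/10 = 4.
A character is irreducible iff <chi, chi> = 1, so this representation is reducible.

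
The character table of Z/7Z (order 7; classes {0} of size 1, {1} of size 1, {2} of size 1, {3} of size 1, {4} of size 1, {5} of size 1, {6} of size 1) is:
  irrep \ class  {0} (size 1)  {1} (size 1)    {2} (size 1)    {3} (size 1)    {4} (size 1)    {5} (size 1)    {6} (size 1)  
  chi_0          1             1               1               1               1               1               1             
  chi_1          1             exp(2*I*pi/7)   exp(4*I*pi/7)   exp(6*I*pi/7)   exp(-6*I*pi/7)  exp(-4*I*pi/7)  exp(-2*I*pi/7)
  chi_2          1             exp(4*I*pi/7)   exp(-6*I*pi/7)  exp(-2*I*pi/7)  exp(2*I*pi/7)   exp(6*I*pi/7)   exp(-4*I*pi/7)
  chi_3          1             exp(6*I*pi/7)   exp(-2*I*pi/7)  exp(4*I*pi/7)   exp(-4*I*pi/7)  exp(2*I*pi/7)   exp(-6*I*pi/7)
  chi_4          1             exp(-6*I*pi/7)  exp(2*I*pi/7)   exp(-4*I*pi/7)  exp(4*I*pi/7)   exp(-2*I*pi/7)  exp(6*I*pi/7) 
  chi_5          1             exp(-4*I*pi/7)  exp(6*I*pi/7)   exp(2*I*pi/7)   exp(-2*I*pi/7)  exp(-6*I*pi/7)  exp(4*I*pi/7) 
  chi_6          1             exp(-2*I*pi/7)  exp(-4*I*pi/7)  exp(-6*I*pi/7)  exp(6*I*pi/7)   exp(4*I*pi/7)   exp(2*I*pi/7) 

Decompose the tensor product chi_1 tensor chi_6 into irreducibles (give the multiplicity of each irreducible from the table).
chi_1 tensor chi_6 = chi_0 (all other irreducibles have multiplicity 0).

Derivation: The character of a tensor product is the pointwise product (chi_1 * chi_6)(C) = chi_1(C) * chi_6(C):
  {0}: (1)*(1), {1}: (exp(2*I*pi/7))*(exp(-2*I*pi/7)), {2}: (exp(4*I*pi/7))*(exp(-4*I*pi/7)), {3}: (exp(6*I*pi/7))*(exp(-6*I*pi/7)), {4}: (exp(-6*I*pi/7))*(exp(6*I*pi/7)), {5}: (exp(-4*I*pi/7))*(exp(4*I*pi/7)), {6}: (exp(-2*I*pi/7))*(exp(2*I*pi/7))
so (chi_1 * chi_6) takes values
  {0} -> 1, {1} -> 1, {2} -> 1, {3} -> 1, {4} -> 1, {5} -> 1, {6} -> 1.
Now take the inner product of this character with each irreducible chi from the table, <chi_1*chi_6, chi> = (1/7) sum_C |C| (chi_1*chi_6)(C) conj(chi(C)):
  <chi_1*chi_6, chi_0> = (1/7)[1*(1)*conj(1) + 1*(1)*conj(1) + 1*(1)*conj(1) + 1*(1)*conj(1) + 1*(1)*conj(1) + 1*(1)*conj(1) + 1*(1)*conj(1)]
      = (1/7)[(1) + (1) + (1) + (1) + (1) + (1) + (1)] = 7/7 = 1
  <chi_1*chi_6, chi_1> = (1/7)[1*(1)*conj(1) + 1*(1)*conj(exp(2*I*pi/7)) + 1*(1)*conj(exp(4*I*pi/7)) + 1*(1)*conj(exp(6*I*pi/7)) + 1*(1)*conj(exp(-6*I*pi/7)) + 1*(1)*conj(exp(-4*I*pi/7)) + 1*(1)*conj(exp(-2*I*pi/7))]
      = (1/7)[(1) + (exp(-2*I*pi/7)) + (exp(-4*I*pi/7)) + (exp(-6*I*pi/7)) + (exp(6*I*pi/7)) + (exp(4*I*pi/7)) + (exp(2*I*pi/7))] = 0/7 = 0
  <chi_1*chi_6, chi_2> = (1/7)[1*(1)*conj(1) + 1*(1)*conj(exp(4*I*pi/7)) + 1*(1)*conj(exp(-6*I*pi/7)) + 1*(1)*conj(exp(-2*I*pi/7)) + 1*(1)*conj(exp(2*I*pi/7)) + 1*(1)*conj(exp(6*I*pi/7)) + 1*(1)*conj(exp(-4*I*pi/7))]
      = (1/7)[(1) + (exp(-4*I*pi/7)) + (exp(6*I*pi/7)) + (exp(2*I*pi/7)) + (exp(-2*I*pi/7)) + (exp(-6*I*pi/7)) + (exp(4*I*pi/7))] = 0/7 = 0
  <chi_1*chi_6, chi_3> = (1/7)[1*(1)*conj(1) + 1*(1)*conj(exp(6*I*pi/7)) + 1*(1)*conj(exp(-2*I*pi/7)) + 1*(1)*conj(exp(4*I*pi/7)) + 1*(1)*conj(exp(-4*I*pi/7)) + 1*(1)*conj(exp(2*I*pi/7)) + 1*(1)*conj(exp(-6*I*pi/7))]
      = (1/7)[(1) + (exp(-6*I*pi/7)) + (exp(2*I*pi/7)) + (exp(-4*I*pi/7)) + (exp(4*I*pi/7)) + (exp(-2*I*pi/7)) + (exp(6*I*pi/7))] = 0/7 = 0
  <chi_1*chi_6, chi_4> = (1/7)[1*(1)*conj(1) + 1*(1)*conj(exp(-6*I*pi/7)) + 1*(1)*conj(exp(2*I*pi/7)) + 1*(1)*conj(exp(-4*I*pi/7)) + 1*(1)*conj(exp(4*I*pi/7)) + 1*(1)*conj(exp(-2*I*pi/7)) + 1*(1)*conj(exp(6*I*pi/7))]
      = (1/7)[(1) + (exp(6*I*pi/7)) + (exp(-2*I*pi/7)) + (exp(4*I*pi/7)) + (exp(-4*I*pi/7)) + (exp(2*I*pi/7)) + (exp(-6*I*pi/7))] = 0/7 = 0
  <chi_1*chi_6, chi_5> = (1/7)[1*(1)*conj(1) + 1*(1)*conj(exp(-4*I*pi/7)) + 1*(1)*conj(exp(6*I*pi/7)) + 1*(1)*conj(exp(2*I*pi/7)) + 1*(1)*conj(exp(-2*I*pi/7)) + 1*(1)*conj(exp(-6*I*pi/7)) + 1*(1)*conj(exp(4*I*pi/7))]
      = (1/7)[(1) + (exp(4*I*pi/7)) + (exp(-6*I*pi/7)) + (exp(-2*I*pi/7)) + (exp(2*I*pi/7)) + (exp(6*I*pi/7)) + (exp(-4*I*pi/7))] = 0/7 = 0
  <chi_1*chi_6, chi_6> = (1/7)[1*(1)*conj(1) + 1*(1)*conj(exp(-2*I*pi/7)) + 1*(1)*conj(exp(-4*I*pi/7)) + 1*(1)*conj(exp(-6*I*pi/7)) + 1*(1)*conj(exp(6*I*pi/7)) + 1*(1)*conj(exp(4*I*pi/7)) + 1*(1)*conj(exp(2*I*pi/7))]
      = (1/7)[(1) + (exp(2*I*pi/7)) + (exp(4*I*pi/7)) + (exp(6*I*pi/7)) + (exp(-6*I*pi/7)) + (exp(-4*I*pi/7)) + (exp(-2*I*pi/7))] = 0/7 = 0
(Exp terms are combined using exp(i*s)*conj(exp(i*t)) = exp(i*(s-t)), and sums of them are collapsed using the identity that for every m > 1 the m distinct m-th roots of unity sum to 0, e.g. 1 + exp(2*I*pi/3) + exp(-2*I*pi/3) = 0.)
Hence the multiplicities are chi_0: 1. Dimension check: dim(chi_1)*dim(chi_6) = 1*1 = 1 and sum (mult * dim) = 1*1 = 1.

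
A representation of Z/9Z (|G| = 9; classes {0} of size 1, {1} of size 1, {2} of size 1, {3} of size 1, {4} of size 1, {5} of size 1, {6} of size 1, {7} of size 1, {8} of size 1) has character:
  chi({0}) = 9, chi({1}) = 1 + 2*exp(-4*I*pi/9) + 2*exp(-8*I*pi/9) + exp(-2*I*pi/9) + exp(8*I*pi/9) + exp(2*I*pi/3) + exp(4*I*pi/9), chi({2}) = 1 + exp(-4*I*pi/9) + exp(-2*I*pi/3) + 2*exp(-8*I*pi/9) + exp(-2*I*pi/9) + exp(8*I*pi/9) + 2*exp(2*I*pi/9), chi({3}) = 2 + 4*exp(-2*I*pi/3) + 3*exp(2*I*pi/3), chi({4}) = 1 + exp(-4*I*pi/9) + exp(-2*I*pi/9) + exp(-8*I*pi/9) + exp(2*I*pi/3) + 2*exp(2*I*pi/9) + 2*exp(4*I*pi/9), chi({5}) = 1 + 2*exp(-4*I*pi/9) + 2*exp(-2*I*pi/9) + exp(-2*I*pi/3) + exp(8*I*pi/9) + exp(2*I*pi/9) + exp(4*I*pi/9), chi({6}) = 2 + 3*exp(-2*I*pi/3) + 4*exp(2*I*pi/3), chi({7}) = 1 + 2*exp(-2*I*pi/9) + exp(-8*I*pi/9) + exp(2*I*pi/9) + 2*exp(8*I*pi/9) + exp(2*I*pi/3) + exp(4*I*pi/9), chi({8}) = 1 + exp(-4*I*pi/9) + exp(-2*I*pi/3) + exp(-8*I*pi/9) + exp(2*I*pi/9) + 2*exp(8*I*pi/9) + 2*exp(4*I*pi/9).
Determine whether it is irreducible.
Not irreducible (reducible): <chi, chi> = 13 > 1.

Proof sketch: <chi, chi> = (1/|G|) sum_C |C| * |chi(C)|^2 = (1/9)[1*|9|^2 + 1*|1 + 2*exp(-4*I*pi/9) + 2*exp(-8*I*pi/9) + exp(-2*I*pi/9) + exp(8*I*pi/9) + exp(2*I*pi/3) + exp(4*I*pi/9)|^2 + 1*|1 + exp(-4*I*pi/9) + exp(-2*I*pi/3) + 2*exp(-8*I*pi/9) + exp(-2*I*pi/9) + exp(8*I*pi/9) + 2*exp(2*I*pi/9)|^2 + 1*|2 + 4*exp(-2*I*pi/3) + 3*exp(2*I*pi/3)|^2 + 1*|1 + exp(-4*I*pi/9) + exp(-2*I*pi/9) + exp(-8*I*pi/9) + exp(2*I*pi/3) + 2*exp(2*I*pi/9) + 2*exp(4*I*pi/9)|^2 + 1*|1 + 2*exp(-4*I*pi/9) + 2*exp(-2*I*pi/9) + exp(-2*I*pi/3) + exp(8*I*pi/9) + exp(2*I*pi/9) + exp(4*I*pi/9)|^2 + 1*|2 + 3*exp(-2*I*pi/3) + 4*exp(2*I*pi/3)|^2 + 1*|1 + 2*exp(-2*I*pi/9) + exp(-8*I*pi/9) + exp(2*I*pi/9) + 2*exp(8*I*pi/9) + exp(2*I*pi/3) + exp(4*I*pi/9)|^2 + 1*|1 + exp(-4*I*pi/9) + exp(-2*I*pi/3) + exp(-8*I*pi/9) + exp(2*I*pi/9) + 2*exp(8*I*pi/9) + 2*exp(4*I*pi/9)|^2]
  = (1/9)[(81) + (13 + 10*exp(-4*I*pi/9) + 8*exp(-2*I*pi/3) + 7*exp(-2*I*pi/9) + 9*exp(-8*I*pi/9) + 9*exp(8*I*pi/9) + 7*exp(2*I*pi/9) + 8*exp(2*I*pi/3) + 10*exp(4*I*pi/9)) + (13 + 8*exp(-2*I*pi/3) + 7*exp(-4*I*pi/9) + 9*exp(-2*I*pi/9) + 10*exp(-8*I*pi/9) + 10*exp(8*I*pi/9) + 9*exp(2*I*pi/9) + 7*exp(4*I*pi/9) + 8*exp(2*I*pi/3)) + (3) + (13 + 9*exp(-4*I*pi/9) + 8*exp(-2*I*pi/3) + 10*exp(-2*I*pi/9) + 7*exp(-8*I*pi/9) + 7*exp(8*I*pi/9) + 10*exp(2*I*pi/9) + 8*exp(2*I*pi/3) + 9*exp(4*I*pi/9)) + (13 + 9*exp(-4*I*pi/9) + 8*exp(-2*I*pi/3) + 10*exp(-2*I*pi/9) + 7*exp(-8*I*pi/9) + 7*exp(8*I*pi/9) + 10*exp(2*I*pi/9) + 8*exp(2*I*pi/3) + 9*exp(4*I*pi/9)) + (3) + (13 + 8*exp(-2*I*pi/3) + 7*exp(-4*I*pi/9) + 9*exp(-2*I*pi/9) + 10*exp(-8*I*pi/9) + 10*exp(8*I*pi/9) + 9*exp(2*I*pi/9) + 7*exp(4*I*pi/9) + 8*exp(2*I*pi/3)) + (13 + 10*exp(-4*I*pi/9) + 8*exp(-2*I*pi/3) + 7*exp(-2*I*pi/9) + 9*exp(-8*I*pi/9) + 9*exp(8*I*pi/9) + 7*exp(2*I*pi/9) + 8*exp(2*I*pi/3) + 10*exp(4*I*pi/9))] = 117/9 = 13.
(Exp terms are combined using exp(i*s)*conj(exp(i*t)) = exp(i*(s-t)), and sums of them are collapsed using the identity that for every m > 1 the m distinct m-th roots of unity sum to 0, e.g. 1 + exp(2*I*pi/3) + exp(-2*I*pi/3) = 0.)
A character is irreducible iff <chi, chi> = 1, so this representation is reducible.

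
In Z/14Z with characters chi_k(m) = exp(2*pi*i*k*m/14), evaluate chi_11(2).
chi_11(2) = zeta_14^22 = exp(-6*I*pi/7)

chi_11(2) = zeta_14^(11*2) = zeta_14^22. Since zeta_14^14 = 1, this equals zeta_14^8 = exp(2*pi*i*8/14) = exp(-6*I*pi/7).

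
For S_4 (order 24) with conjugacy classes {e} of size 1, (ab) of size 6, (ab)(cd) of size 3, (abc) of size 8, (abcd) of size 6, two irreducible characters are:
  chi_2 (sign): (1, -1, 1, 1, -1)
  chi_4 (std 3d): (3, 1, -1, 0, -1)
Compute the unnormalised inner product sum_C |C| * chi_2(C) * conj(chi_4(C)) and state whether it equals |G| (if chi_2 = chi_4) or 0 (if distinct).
Sum = 0; so <chi_2, chi_4> = 0 (distinct irreducibles are orthogonal).

Details: Compute term by term over conjugacy classes (|C| * chi_2(C) * conj(chi_4(C))):
  1*(1)*conj(3) + 6*(-1)*conj(1) + 3*(1)*conj(-1) + 8*(1)*conj(0) + 6*(-1)*conj(-1)
  = (3) + (-6) + (-3) + (0) + (6)
  = 0.
Dividing by |G| = 24 gives 0/24 = 0, matching the row-orthogonality relation <chi_2, chi_4> = [chi_2 = chi_4].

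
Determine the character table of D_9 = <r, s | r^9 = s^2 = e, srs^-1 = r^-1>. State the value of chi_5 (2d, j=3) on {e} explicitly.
Conjugacy classes: {e} of size 1, {r^1, r^8} of size 2, {r^2, r^7} of size 2, {r^3, r^6} of size 2, {r^4, r^5} of size 2, {s, sr, ..., sr^8} of size 9.
Character table:
  irrep \ class              {e} (size 1)  {r^1, r^8} (size 2)  {r^2, r^7} (size 2)  {r^3, r^6} (size 2)  {r^4, r^5} (size 2)  {s, sr, ..., sr^8} (size 9)
  chi_1 (triv)               1             1                    1                    1                    1                    1                          
  chi_2 (sign: r->1, s->-1)  1             1                    1                    1                    1                    -1                         
  chi_3 (2d, j=1)            2             2*cos(2*pi/9)        2*cos(4*pi/9)        -1                   -2*cos(pi/9)         0                          
  chi_4 (2d, j=2)            2             2*cos(4*pi/9)        -2*cos(pi/9)         -1                   2*cos(2*pi/9)        0                          
  chi_5 (2d, j=3)            2             -1                   -1                   2                    -1                   0                          
  chi_6 (2d, j=4)            2             -2*cos(pi/9)         2*cos(2*pi/9)        -1                   2*cos(4*pi/9)        0                          

Spot check: chi_5 (2d, j=3) on {e} = 2.

Argument: D_9 has order 2*9 = 18 with 6 conjugacy classes, hence 6 irreducibles. Sum of squared dims 1 + 1 + 4 + 4 + 4 + 4 = 18 = |G|. Linear characters come from the abelianisation; the 2-dimensional irreps have character r^k -> 2*cos(2*pi*j*k/9), reflections -> 0.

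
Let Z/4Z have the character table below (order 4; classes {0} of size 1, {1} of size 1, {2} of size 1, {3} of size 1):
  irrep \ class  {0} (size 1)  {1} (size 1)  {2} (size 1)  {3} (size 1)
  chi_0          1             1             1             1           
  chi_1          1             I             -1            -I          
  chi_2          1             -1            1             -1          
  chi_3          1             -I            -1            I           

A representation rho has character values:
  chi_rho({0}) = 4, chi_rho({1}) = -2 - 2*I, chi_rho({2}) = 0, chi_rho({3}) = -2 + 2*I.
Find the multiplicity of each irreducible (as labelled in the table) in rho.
Multiplicities: chi_0: 0, chi_1: 0, chi_2: 2, chi_3: 2.

Reasoning: Use <chi_rho, chi> = (1/|G|) sum_C |C| * chi_rho(C) * conj(chi(C)) with |G| = 4 for each irreducible chi in the table:
  <chi_rho, chi_0> = (1/4)[1*(4)*conj(1) + 1*(-2 - 2*I)*conj(1) + 1*(0)*conj(1) + 1*(-2 + 2*I)*conj(1)]
      = (1/4)[(4) + (-2 - 2*I) + (0) + (-2 + 2*I)] = 0/4 = 0
  <chi_rho, chi_1> = (1/4)[1*(4)*conj(1) + 1*(-2 - 2*I)*conj(I) + 1*(0)*conj(-1) + 1*(-2 + 2*I)*conj(-I)]
      = (1/4)[(4) + (-2 + 2*I) + (0) + (-2 - 2*I)] = 0/4 = 0
  <chi_rho, chi_2> = (1/4)[1*(4)*conj(1) + 1*(-2 - 2*I)*conj(-1) + 1*(0)*conj(1) + 1*(-2 + 2*I)*conj(-1)]
      = (1/4)[(4) + (2 + 2*I) + (0) + (2 - 2*I)] = 8/4 = 2
  <chi_rho, chi_3> = (1/4)[1*(4)*conj(1) + 1*(-2 - 2*I)*conj(-I) + 1*(0)*conj(-1) + 1*(-2 + 2*I)*conj(I)]
      = (1/4)[(4) + (2 - 2*I) + (0) + (2 + 2*I)] = 8/4 = 2
(Exp terms are combined using exp(i*s)*conj(exp(i*t)) = exp(i*(s-t)), and sums of them are collapsed using the identity that for every m > 1 the m distinct m-th roots of unity sum to 0, e.g. 1 + exp(2*I*pi/3) + exp(-2*I*pi/3) = 0.)
Dimension check: dim(rho) = sum (mult * dim) = 0*1 + 0*1 + 2*1 + 2*1 = 4 = chi_rho(e) = 4.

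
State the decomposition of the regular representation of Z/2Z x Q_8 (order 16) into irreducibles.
Each irreducible V_i of dimension d_i appears with multiplicity d_i, i.e. rho_reg = (direct sum over all irreducibles V_i) d_i V_i. The irreducible dimensions for Z/2Z x Q_8 are 1, 1, 1, 1, 1, 1, 1, 1, 2, 2: 8 irreducibles of dimension 1, each with multiplicity 1; 2 irreducibles of dimension 2, each with multiplicity 2. Total dimension 8*1*1 + 2*2*2 = 16 = |G|.

Reasoning: General theorem: in the regular representation of a finite group G, each irreducible appears with multiplicity equal to its dimension. Check: dim(rho_reg) = sum d_i^2 = 1 + 1 + 1 + 1 + 1 + 1 + 1 + 1 + 4 + 4 = 16 = |G|.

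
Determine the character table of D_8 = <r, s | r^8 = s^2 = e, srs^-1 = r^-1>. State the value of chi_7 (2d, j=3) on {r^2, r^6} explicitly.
Conjugacy classes: {e} of size 1, {r^4} of size 1, {r^1, r^7} of size 2, {r^2, r^6} of size 2, {r^3, r^5} of size 2, {s, sr^2, ...} of size 4, {sr, sr^3, ...} of size 4.
Character table:
  irrep \ class              {e} (size 1)  {r^4} (size 1)  {r^1, r^7} (size 2)  {r^2, r^6} (size 2)  {r^3, r^5} (size 2)  {s, sr^2, ...} (size 4)  {sr, sr^3, ...} (size 4)
  chi_1 (triv)               1             1               1                    1                    1                    1                        1                       
  chi_2 (sign: r->1, s->-1)  1             1               1                    1                    1                    -1                       -1                      
  chi_3 (r->-1, s->1)        1             1               -1                   1                    -1                   1                        -1                      
  chi_4 (r->-1, s->-1)       1             1               -1                   1                    -1                   -1                       1                       
  chi_5 (2d, j=1)            2             -2              sqrt(2)              0                    -sqrt(2)             0                        0                       
  chi_6 (2d, j=2)            2             2               0                    -2                   0                    0                        0                       
  chi_7 (2d, j=3)            2             -2              -sqrt(2)             0                    sqrt(2)              0                        0                       

Spot check: chi_7 (2d, j=3) on {r^2, r^6} = 0.

Proof sketch: D_8 has order 2*8 = 16 with 7 conjugacy classes, hence 7 irreducibles. Sum of squared dims 1 + 1 + 1 + 1 + 4 + 4 + 4 = 16 = |G|. Linear characters come from the abelianisation; the 2-dimensional irreps have character r^k -> 2*cos(2*pi*j*k/8), reflections -> 0.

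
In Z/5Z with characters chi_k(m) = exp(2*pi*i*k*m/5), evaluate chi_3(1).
chi_3(1) = zeta_5^3 = exp(-4*I*pi/5)

Working: chi_3(1) = zeta_5^(3*1) = zeta_5^3. Since zeta_5^5 = 1, this equals zeta_5^3 = exp(2*pi*i*3/5) = exp(-4*I*pi/5).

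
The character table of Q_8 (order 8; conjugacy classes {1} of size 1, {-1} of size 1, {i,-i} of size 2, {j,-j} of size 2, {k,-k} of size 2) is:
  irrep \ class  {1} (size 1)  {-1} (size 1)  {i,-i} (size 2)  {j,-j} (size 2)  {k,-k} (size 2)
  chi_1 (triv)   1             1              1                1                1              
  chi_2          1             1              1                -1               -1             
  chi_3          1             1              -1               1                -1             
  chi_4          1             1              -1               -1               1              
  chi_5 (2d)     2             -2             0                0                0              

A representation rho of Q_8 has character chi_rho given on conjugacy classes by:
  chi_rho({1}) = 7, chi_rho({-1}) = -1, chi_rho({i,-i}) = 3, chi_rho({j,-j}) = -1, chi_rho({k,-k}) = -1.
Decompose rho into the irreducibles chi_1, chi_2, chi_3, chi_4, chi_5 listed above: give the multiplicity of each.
Multiplicities: chi_1: 1, chi_2: 2, chi_3: 0, chi_4: 0, chi_5: 2.

Argument: Use <chi_rho, chi> = (1/|G|) sum_C |C| * chi_rho(C) * conj(chi(C)) with |G| = 8 for each irreducible chi in the table:
  <chi_rho, chi_1> = (1/8)[1*(7)*conj(1) + 1*(-1)*conj(1) + 2*(3)*conj(1) + 2*(-1)*conj(1) + 2*(-1)*conj(1)]
      = (1/8)[(7) + (-1) + (6) + (-2) + (-2)] = 8/8 = 1
  <chi_rho, chi_2> = (1/8)[1*(7)*conj(1) + 1*(-1)*conj(1) + 2*(3)*conj(1) + 2*(-1)*conj(-1) + 2*(-1)*conj(-1)]
      = (1/8)[(7) + (-1) + (6) + (2) + (2)] = 16/8 = 2
  <chi_rho, chi_3> = (1/8)[1*(7)*conj(1) + 1*(-1)*conj(1) + 2*(3)*conj(-1) + 2*(-1)*conj(1) + 2*(-1)*conj(-1)]
      = (1/8)[(7) + (-1) + (-6) + (-2) + (2)] = 0/8 = 0
  <chi_rho, chi_4> = (1/8)[1*(7)*conj(1) + 1*(-1)*conj(1) + 2*(3)*conj(-1) + 2*(-1)*conj(-1) + 2*(-1)*conj(1)]
      = (1/8)[(7) + (-1) + (-6) + (2) + (-2)] = 0/8 = 0
  <chi_rho, chi_5> = (1/8)[1*(7)*conj(2) + 1*(-1)*conj(-2) + 2*(3)*conj(0) + 2*(-1)*conj(0) + 2*(-1)*conj(0)]
      = (1/8)[(14) + (2) + (0) + (0) + (0)] = 16/8 = 2
Dimension check: dim(rho) = sum (mult * dim) = 1*1 + 2*1 + 0*1 + 0*1 + 2*2 = 7 = chi_rho(e) = 7.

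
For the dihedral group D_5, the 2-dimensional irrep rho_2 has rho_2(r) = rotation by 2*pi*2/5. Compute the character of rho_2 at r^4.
chi_{rho_2}(r^4) = 2*cos(2*pi*2*4/5) = -sqrt(5)/2 - 1/2

Solution. rho_2(r^4) is rotation by angle 2*pi*2*4/5, whose trace is 2*cos(2*pi*2*4/5) = -sqrt(5)/2 - 1/2.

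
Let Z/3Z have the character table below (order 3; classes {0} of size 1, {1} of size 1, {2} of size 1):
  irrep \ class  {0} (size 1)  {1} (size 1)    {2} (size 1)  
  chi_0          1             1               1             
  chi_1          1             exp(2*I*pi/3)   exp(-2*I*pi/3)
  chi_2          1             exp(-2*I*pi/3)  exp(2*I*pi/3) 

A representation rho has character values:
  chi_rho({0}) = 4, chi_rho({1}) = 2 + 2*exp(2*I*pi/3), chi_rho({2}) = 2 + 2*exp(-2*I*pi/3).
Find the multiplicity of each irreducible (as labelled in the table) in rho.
Multiplicities: chi_0: 2, chi_1: 2, chi_2: 0.

Proof sketch: Use <chi_rho, chi> = (1/|G|) sum_C |C| * chi_rho(C) * conj(chi(C)) with |G| = 3 for each irreducible chi in the table:
  <chi_rho, chi_0> = (1/3)[1*(4)*conj(1) + 1*(2 + 2*exp(2*I*pi/3))*conj(1) + 1*(2 + 2*exp(-2*I*pi/3))*conj(1)]
      = (1/3)[(4) + (2 + 2*exp(2*I*pi/3)) + (2 + 2*exp(-2*I*pi/3))] = 6/3 = 2
  <chi_rho, chi_1> = (1/3)[1*(4)*conj(1) + 1*(2 + 2*exp(2*I*pi/3))*conj(exp(2*I*pi/3)) + 1*(2 + 2*exp(-2*I*pi/3))*conj(exp(-2*I*pi/3))]
      = (1/3)[(4) + (2 + 2*exp(-2*I*pi/3)) + (2 + 2*exp(2*I*pi/3))] = 6/3 = 2
  <chi_rho, chi_2> = (1/3)[1*(4)*conj(1) + 1*(2 + 2*exp(2*I*pi/3))*conj(exp(-2*I*pi/3)) + 1*(2 + 2*exp(-2*I*pi/3))*conj(exp(2*I*pi/3))]
      = (1/3)[(4) + (-2) + (-2)] = 0/3 = 0
(Exp terms are combined using exp(i*s)*conj(exp(i*t)) = exp(i*(s-t)), and sums of them are collapsed using the identity that for every m > 1 the m distinct m-th roots of unity sum to 0, e.g. 1 + exp(2*I*pi/3) + exp(-2*I*pi/3) = 0.)
Dimension check: dim(rho) = sum (mult * dim) = 2*1 + 2*1 + 0*1 = 4 = chi_rho(e) = 4.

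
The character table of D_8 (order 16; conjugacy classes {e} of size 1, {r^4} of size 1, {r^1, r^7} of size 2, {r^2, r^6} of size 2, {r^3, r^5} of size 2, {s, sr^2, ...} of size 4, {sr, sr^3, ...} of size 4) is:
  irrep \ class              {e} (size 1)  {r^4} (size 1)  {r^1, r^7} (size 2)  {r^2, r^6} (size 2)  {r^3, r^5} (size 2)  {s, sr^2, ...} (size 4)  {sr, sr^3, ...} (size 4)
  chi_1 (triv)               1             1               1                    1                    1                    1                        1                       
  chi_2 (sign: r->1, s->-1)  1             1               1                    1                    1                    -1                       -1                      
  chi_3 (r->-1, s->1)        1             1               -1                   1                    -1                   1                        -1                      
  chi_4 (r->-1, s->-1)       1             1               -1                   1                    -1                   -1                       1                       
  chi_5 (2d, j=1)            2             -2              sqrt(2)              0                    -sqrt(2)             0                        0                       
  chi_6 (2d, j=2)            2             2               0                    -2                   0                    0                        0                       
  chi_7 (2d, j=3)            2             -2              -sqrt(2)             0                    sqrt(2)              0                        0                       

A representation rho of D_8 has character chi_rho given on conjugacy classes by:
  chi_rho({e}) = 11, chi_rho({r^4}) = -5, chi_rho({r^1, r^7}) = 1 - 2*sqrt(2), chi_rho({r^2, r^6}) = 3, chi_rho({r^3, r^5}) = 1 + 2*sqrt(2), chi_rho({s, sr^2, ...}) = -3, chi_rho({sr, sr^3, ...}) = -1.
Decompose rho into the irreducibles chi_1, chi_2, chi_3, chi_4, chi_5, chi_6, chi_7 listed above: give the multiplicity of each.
Multiplicities: chi_1: 0, chi_2: 2, chi_3: 0, chi_4: 1, chi_5: 1, chi_6: 0, chi_7: 3.

Explanation: Use <chi_rho, chi> = (1/|G|) sum_C |C| * chi_rho(C) * conj(chi(C)) with |G| = 16 for each irreducible chi in the table:
  <chi_rho, chi_1> = (1/16)[1*(11)*conj(1) + 1*(-5)*conj(1) + 2*(1 - 2*sqrt(2))*conj(1) + 2*(3)*conj(1) + 2*(1 + 2*sqrt(2))*conj(1) + 4*(-3)*conj(1) + 4*(-1)*conj(1)]
      = (1/16)[(11) + (-5) + (2 - 4*sqrt(2)) + (6) + (2 + 4*sqrt(2)) + (-12) + (-4)] = 0/16 = 0
  <chi_rho, chi_2> = (1/16)[1*(11)*conj(1) + 1*(-5)*conj(1) + 2*(1 - 2*sqrt(2))*conj(1) + 2*(3)*conj(1) + 2*(1 + 2*sqrt(2))*conj(1) + 4*(-3)*conj(-1) + 4*(-1)*conj(-1)]
      = (1/16)[(11) + (-5) + (2 - 4*sqrt(2)) + (6) + (2 + 4*sqrt(2)) + (12) + (4)] = 32/16 = 2
  <chi_rho, chi_3> = (1/16)[1*(11)*conj(1) + 1*(-5)*conj(1) + 2*(1 - 2*sqrt(2))*conj(-1) + 2*(3)*conj(1) + 2*(1 + 2*sqrt(2))*conj(-1) + 4*(-3)*conj(1) + 4*(-1)*conj(-1)]
      = (1/16)[(11) + (-5) + (-2 + 4*sqrt(2)) + (6) + (-4*sqrt(2) - 2) + (-12) + (4)] = 0/16 = 0
  <chi_rho, chi_4> = (1/16)[1*(11)*conj(1) + 1*(-5)*conj(1) + 2*(1 - 2*sqrt(2))*conj(-1) + 2*(3)*conj(1) + 2*(1 + 2*sqrt(2))*conj(-1) + 4*(-3)*conj(-1) + 4*(-1)*conj(1)]
      = (1/16)[(11) + (-5) + (-2 + 4*sqrt(2)) + (6) + (-4*sqrt(2) - 2) + (12) + (-4)] = 16/16 = 1
  <chi_rho, chi_5> = (1/16)[1*(11)*conj(2) + 1*(-5)*conj(-2) + 2*(1 - 2*sqrt(2))*conj(sqrt(2)) + 2*(3)*conj(0) + 2*(1 + 2*sqrt(2))*conj(-sqrt(2)) + 4*(-3)*conj(0) + 4*(-1)*conj(0)]
      = (1/16)[(22) + (10) + (-8 + 2*sqrt(2)) + (0) + (-8 - 2*sqrt(2)) + (0) + (0)] = 16/16 = 1
  <chi_rho, chi_6> = (1/16)[1*(11)*conj(2) + 1*(-5)*conj(2) + 2*(1 - 2*sqrt(2))*conj(0) + 2*(3)*conj(-2) + 2*(1 + 2*sqrt(2))*conj(0) + 4*(-3)*conj(0) + 4*(-1)*conj(0)]
      = (1/16)[(22) + (-10) + (0) + (-12) + (0) + (0) + (0)] = 0/16 = 0
  <chi_rho, chi_7> = (1/16)[1*(11)*conj(2) + 1*(-5)*conj(-2) + 2*(1 - 2*sqrt(2))*conj(-sqrt(2)) + 2*(3)*conj(0) + 2*(1 + 2*sqrt(2))*conj(sqrt(2)) + 4*(-3)*conj(0) + 4*(-1)*conj(0)]
      = (1/16)[(22) + (10) + (8 - 2*sqrt(2)) + (0) + (2*sqrt(2) + 8) + (0) + (0)] = 48/16 = 3
Dimension check: dim(rho) = sum (mult * dim) = 0*1 + 2*1 + 0*1 + 1*1 + 1*2 + 0*2 + 3*2 = 11 = chi_rho(e) = 11.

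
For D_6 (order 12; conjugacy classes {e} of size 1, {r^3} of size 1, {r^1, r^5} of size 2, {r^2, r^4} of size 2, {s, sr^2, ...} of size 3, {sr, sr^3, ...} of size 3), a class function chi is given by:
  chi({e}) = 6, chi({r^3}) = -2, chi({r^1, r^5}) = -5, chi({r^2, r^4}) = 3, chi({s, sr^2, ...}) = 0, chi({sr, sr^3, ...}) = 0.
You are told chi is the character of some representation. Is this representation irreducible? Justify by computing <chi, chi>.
Not irreducible (reducible): <chi, chi> = 9 > 1.

Justification: <chi, chi> = (1/|G|) sum_C |C| * |chi(C)|^2 = (1/12)[1*|6|^2 + 1*|-2|^2 + 2*|-5|^2 + 2*|3|^2 + 3*|0|^2 + 3*|0|^2]
  = (1/12)[(36) + (4) + (50) + (18) + (0) + (0)] = 108/12 = 9.
A character is irreducible iff <chi, chi> = 1, so this representation is reducible.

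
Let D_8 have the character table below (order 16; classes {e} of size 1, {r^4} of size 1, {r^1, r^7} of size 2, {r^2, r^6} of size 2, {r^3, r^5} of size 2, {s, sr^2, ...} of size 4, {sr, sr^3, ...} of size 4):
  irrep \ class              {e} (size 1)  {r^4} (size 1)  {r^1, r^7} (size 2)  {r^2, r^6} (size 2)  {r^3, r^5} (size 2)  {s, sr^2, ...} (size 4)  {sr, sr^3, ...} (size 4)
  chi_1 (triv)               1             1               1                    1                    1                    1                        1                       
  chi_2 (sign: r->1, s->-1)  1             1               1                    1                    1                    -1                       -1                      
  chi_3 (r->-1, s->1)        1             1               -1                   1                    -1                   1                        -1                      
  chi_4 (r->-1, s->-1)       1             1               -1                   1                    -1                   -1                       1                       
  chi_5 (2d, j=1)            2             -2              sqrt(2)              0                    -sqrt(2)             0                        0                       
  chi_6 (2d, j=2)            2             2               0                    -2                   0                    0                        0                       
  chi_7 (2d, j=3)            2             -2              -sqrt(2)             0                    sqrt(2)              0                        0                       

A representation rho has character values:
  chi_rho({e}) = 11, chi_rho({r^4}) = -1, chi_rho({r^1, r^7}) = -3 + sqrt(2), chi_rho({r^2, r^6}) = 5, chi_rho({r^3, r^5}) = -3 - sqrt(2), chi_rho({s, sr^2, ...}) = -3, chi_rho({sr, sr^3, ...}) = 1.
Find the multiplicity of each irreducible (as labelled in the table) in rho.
Multiplicities: chi_1: 0, chi_2: 1, chi_3: 1, chi_4: 3, chi_5: 2, chi_6: 0, chi_7: 1.

Use <chi_rho, chi> = (1/|G|) sum_C |C| * chi_rho(C) * conj(chi(C)) with |G| = 16 for each irreducible chi in the table:
  <chi_rho, chi_1> = (1/16)[1*(11)*conj(1) + 1*(-1)*conj(1) + 2*(-3 + sqrt(2))*conj(1) + 2*(5)*conj(1) + 2*(-3 - sqrt(2))*conj(1) + 4*(-3)*conj(1) + 4*(1)*conj(1)]
      = (1/16)[(11) + (-1) + (-6 + 2*sqrt(2)) + (10) + (-6 - 2*sqrt(2)) + (-12) + (4)] = 0/16 = 0
  <chi_rho, chi_2> = (1/16)[1*(11)*conj(1) + 1*(-1)*conj(1) + 2*(-3 + sqrt(2))*conj(1) + 2*(5)*conj(1) + 2*(-3 - sqrt(2))*conj(1) + 4*(-3)*conj(-1) + 4*(1)*conj(-1)]
      = (1/16)[(11) + (-1) + (-6 + 2*sqrt(2)) + (10) + (-6 - 2*sqrt(2)) + (12) + (-4)] = 16/16 = 1
  <chi_rho, chi_3> = (1/16)[1*(11)*conj(1) + 1*(-1)*conj(1) + 2*(-3 + sqrt(2))*conj(-1) + 2*(5)*conj(1) + 2*(-3 - sqrt(2))*conj(-1) + 4*(-3)*conj(1) + 4*(1)*conj(-1)]
      = (1/16)[(11) + (-1) + (6 - 2*sqrt(2)) + (10) + (2*sqrt(2) + 6) + (-12) + (-4)] = 16/16 = 1
  <chi_rho, chi_4> = (1/16)[1*(11)*conj(1) + 1*(-1)*conj(1) + 2*(-3 + sqrt(2))*conj(-1) + 2*(5)*conj(1) + 2*(-3 - sqrt(2))*conj(-1) + 4*(-3)*conj(-1) + 4*(1)*conj(1)]
      = (1/16)[(11) + (-1) + (6 - 2*sqrt(2)) + (10) + (2*sqrt(2) + 6) + (12) + (4)] = 48/16 = 3
  <chi_rho, chi_5> = (1/16)[1*(11)*conj(2) + 1*(-1)*conj(-2) + 2*(-3 + sqrt(2))*conj(sqrt(2)) + 2*(5)*conj(0) + 2*(-3 - sqrt(2))*conj(-sqrt(2)) + 4*(-3)*conj(0) + 4*(1)*conj(0)]
      = (1/16)[(22) + (2) + (4 - 6*sqrt(2)) + (0) + (4 + 6*sqrt(2)) + (0) + (0)] = 32/16 = 2
  <chi_rho, chi_6> = (1/16)[1*(11)*conj(2) + 1*(-1)*conj(2) + 2*(-3 + sqrt(2))*conj(0) + 2*(5)*conj(-2) + 2*(-3 - sqrt(2))*conj(0) + 4*(-3)*conj(0) + 4*(1)*conj(0)]
      = (1/16)[(22) + (-2) + (0) + (-20) + (0) + (0) + (0)] = 0/16 = 0
  <chi_rho, chi_7> = (1/16)[1*(11)*conj(2) + 1*(-1)*conj(-2) + 2*(-3 + sqrt(2))*conj(-sqrt(2)) + 2*(5)*conj(0) + 2*(-3 - sqrt(2))*conj(sqrt(2)) + 4*(-3)*conj(0) + 4*(1)*conj(0)]
      = (1/16)[(22) + (2) + (-4 + 6*sqrt(2)) + (0) + (-6*sqrt(2) - 4) + (0) + (0)] = 16/16 = 1
Dimension check: dim(rho) = sum (mult * dim) = 0*1 + 1*1 + 1*1 + 3*1 + 2*2 + 0*2 + 1*2 = 11 = chi_rho(e) = 11.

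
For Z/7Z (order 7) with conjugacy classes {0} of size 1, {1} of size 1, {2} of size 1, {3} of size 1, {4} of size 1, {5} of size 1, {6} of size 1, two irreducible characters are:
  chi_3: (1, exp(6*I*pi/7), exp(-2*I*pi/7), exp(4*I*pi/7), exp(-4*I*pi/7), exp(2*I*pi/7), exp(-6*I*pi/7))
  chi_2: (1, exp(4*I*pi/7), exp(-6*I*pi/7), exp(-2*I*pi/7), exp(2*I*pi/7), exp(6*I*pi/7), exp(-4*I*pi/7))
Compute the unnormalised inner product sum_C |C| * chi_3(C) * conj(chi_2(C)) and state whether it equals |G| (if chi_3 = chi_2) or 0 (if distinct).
Sum = 0; so <chi_3, chi_2> = 0 (distinct irreducibles are orthogonal).

Compute term by term over conjugacy classes (|C| * chi_3(C) * conj(chi_2(C))):
  1*(1)*conj(1) + 1*(exp(6*I*pi/7))*conj(exp(4*I*pi/7)) + 1*(exp(-2*I*pi/7))*conj(exp(-6*I*pi/7)) + 1*(exp(4*I*pi/7))*conj(exp(-2*I*pi/7)) + 1*(exp(-4*I*pi/7))*conj(exp(2*I*pi/7)) + 1*(exp(2*I*pi/7))*conj(exp(6*I*pi/7)) + 1*(exp(-6*I*pi/7))*conj(exp(-4*I*pi/7))
  = (1) + (exp(2*I*pi/7)) + (exp(4*I*pi/7)) + (exp(6*I*pi/7)) + (exp(-6*I*pi/7)) + (exp(-4*I*pi/7)) + (exp(-2*I*pi/7))
  = 0.
(Exp terms are combined using exp(i*s)*conj(exp(i*t)) = exp(i*(s-t)), and sums of them are collapsed using the identity that for every m > 1 the m distinct m-th roots of unity sum to 0, e.g. 1 + exp(2*I*pi/3) + exp(-2*I*pi/3) = 0.)
Dividing by |G| = 7 gives 0/7 = 0, matching the row-orthogonality relation <chi_3, chi_2> = [chi_3 = chi_2].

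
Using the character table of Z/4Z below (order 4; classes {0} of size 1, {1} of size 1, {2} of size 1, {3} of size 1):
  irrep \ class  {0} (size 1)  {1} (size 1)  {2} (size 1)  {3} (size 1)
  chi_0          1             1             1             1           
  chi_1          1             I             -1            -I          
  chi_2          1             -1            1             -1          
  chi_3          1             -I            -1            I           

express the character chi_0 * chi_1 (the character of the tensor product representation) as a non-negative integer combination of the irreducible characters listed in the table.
chi_0 tensor chi_1 = chi_1 (all other irreducibles have multiplicity 0).

Justification: The character of a tensor product is the pointwise product (chi_0 * chi_1)(C) = chi_0(C) * chi_1(C):
  {0}: (1)*(1), {1}: (1)*(I), {2}: (1)*(-1), {3}: (1)*(-I)
so (chi_0 * chi_1) takes values
  {0} -> 1, {1} -> I, {2} -> -1, {3} -> -I.
Now take the inner product of this character with each irreducible chi from the table, <chi_0*chi_1, chi> = (1/4) sum_C |C| (chi_0*chi_1)(C) conj(chi(C)):
  <chi_0*chi_1, chi_0> = (1/4)[1*(1)*conj(1) + 1*(I)*conj(1) + 1*(-1)*conj(1) + 1*(-I)*conj(1)]
      = (1/4)[(1) + (I) + (-1) + (-I)] = 0/4 = 0
  <chi_0*chi_1, chi_1> = (1/4)[1*(1)*conj(1) + 1*(I)*conj(I) + 1*(-1)*conj(-1) + 1*(-I)*conj(-I)]
      = (1/4)[(1) + (1) + (1) + (1)] = 4/4 = 1
  <chi_0*chi_1, chi_2> = (1/4)[1*(1)*conj(1) + 1*(I)*conj(-1) + 1*(-1)*conj(1) + 1*(-I)*conj(-1)]
      = (1/4)[(1) + (-I) + (-1) + (I)] = 0/4 = 0
  <chi_0*chi_1, chi_3> = (1/4)[1*(1)*conj(1) + 1*(I)*conj(-I) + 1*(-1)*conj(-1) + 1*(-I)*conj(I)]
      = (1/4)[(1) + (-1) + (1) + (-1)] = 0/4 = 0
(Exp terms are combined using exp(i*s)*conj(exp(i*t)) = exp(i*(s-t)), and sums of them are collapsed using the identity that for every m > 1 the m distinct m-th roots of unity sum to 0, e.g. 1 + exp(2*I*pi/3) + exp(-2*I*pi/3) = 0.)
Hence the multiplicities are chi_1: 1. Dimension check: dim(chi_0)*dim(chi_1) = 1*1 = 1 and sum (mult * dim) = 1*1 = 1.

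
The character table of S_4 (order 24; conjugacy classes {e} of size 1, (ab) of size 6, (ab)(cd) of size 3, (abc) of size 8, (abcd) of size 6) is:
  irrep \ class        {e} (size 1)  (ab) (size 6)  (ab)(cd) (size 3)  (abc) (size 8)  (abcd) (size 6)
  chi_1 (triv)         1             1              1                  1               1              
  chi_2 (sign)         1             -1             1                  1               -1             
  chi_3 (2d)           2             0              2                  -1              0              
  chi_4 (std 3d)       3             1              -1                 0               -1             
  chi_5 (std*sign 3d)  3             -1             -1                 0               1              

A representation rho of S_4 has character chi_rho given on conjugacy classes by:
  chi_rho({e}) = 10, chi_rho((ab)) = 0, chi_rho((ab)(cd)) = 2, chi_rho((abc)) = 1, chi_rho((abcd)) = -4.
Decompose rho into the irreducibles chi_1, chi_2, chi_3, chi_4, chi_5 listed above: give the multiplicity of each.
Multiplicities: chi_1: 0, chi_2: 2, chi_3: 1, chi_4: 2, chi_5: 0.

Details: Use <chi_rho, chi> = (1/|G|) sum_C |C| * chi_rho(C) * conj(chi(C)) with |G| = 24 for each irreducible chi in the table:
  <chi_rho, chi_1> = (1/24)[1*(10)*conj(1) + 6*(0)*conj(1) + 3*(2)*conj(1) + 8*(1)*conj(1) + 6*(-4)*conj(1)]
      = (1/24)[(10) + (0) + (6) + (8) + (-24)] = 0/24 = 0
  <chi_rho, chi_2> = (1/24)[1*(10)*conj(1) + 6*(0)*conj(-1) + 3*(2)*conj(1) + 8*(1)*conj(1) + 6*(-4)*conj(-1)]
      = (1/24)[(10) + (0) + (6) + (8) + (24)] = 48/24 = 2
  <chi_rho, chi_3> = (1/24)[1*(10)*conj(2) + 6*(0)*conj(0) + 3*(2)*conj(2) + 8*(1)*conj(-1) + 6*(-4)*conj(0)]
      = (1/24)[(20) + (0) + (12) + (-8) + (0)] = 24/24 = 1
  <chi_rho, chi_4> = (1/24)[1*(10)*conj(3) + 6*(0)*conj(1) + 3*(2)*conj(-1) + 8*(1)*conj(0) + 6*(-4)*conj(-1)]
      = (1/24)[(30) + (0) + (-6) + (0) + (24)] = 48/24 = 2
  <chi_rho, chi_5> = (1/24)[1*(10)*conj(3) + 6*(0)*conj(-1) + 3*(2)*conj(-1) + 8*(1)*conj(0) + 6*(-4)*conj(1)]
      = (1/24)[(30) + (0) + (-6) + (0) + (-24)] = 0/24 = 0
Dimension check: dim(rho) = sum (mult * dim) = 0*1 + 2*1 + 1*2 + 2*3 + 0*3 = 10 = chi_rho(e) = 10.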